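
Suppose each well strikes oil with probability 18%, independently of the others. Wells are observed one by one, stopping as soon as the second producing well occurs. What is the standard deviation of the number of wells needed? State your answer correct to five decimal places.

Y = total wells until the second success; negative binomial with r=2, p=0.18.
SD(Y) = √[r(1−p)/p²] = √(50.6172840) = 7.1145825

7.11458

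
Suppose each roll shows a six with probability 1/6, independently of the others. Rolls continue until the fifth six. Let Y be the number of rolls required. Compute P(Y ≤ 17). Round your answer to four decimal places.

Finishing within 17 rolls ⇔ at least 5 successes in the first 17. With X ~ Binomial(17, 0.166667), P(Y ≤ 17) = 1 − P(X ≤ 4).
  k=0: C(17,0)·0.166667^0·0.833333^17 = 0.045073
  k=1: C(17,1)·0.166667^1·0.833333^16 = 0.153249
  k=2: C(17,2)·0.166667^2·0.833333^15 = 0.245198
  k=3: C(17,3)·0.166667^3·0.833333^14 = 0.245198
  k=4: C(17,4)·0.166667^4·0.833333^13 = 0.171639
1 − 0.860358 = 0.139642

0.1396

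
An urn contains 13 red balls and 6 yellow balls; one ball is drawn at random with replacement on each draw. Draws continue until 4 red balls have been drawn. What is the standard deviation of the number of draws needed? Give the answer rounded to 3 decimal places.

1.643

Y = total draws until the fourth success; negative binomial with r=4, p=0.684211.
SD(Y) = √[r(1−p)/p²] = √(2.69822) = 1.64263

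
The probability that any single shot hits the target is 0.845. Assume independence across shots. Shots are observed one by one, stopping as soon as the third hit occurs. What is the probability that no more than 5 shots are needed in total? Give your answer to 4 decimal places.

0.9709

Finishing within 5 shots ⇔ at least 3 successes in the first 5. With X ~ Binomial(5, 0.845), P(Y ≤ 5) = 1 − P(X ≤ 2).
  k=0: C(5,0)·0.845^0·0.155^5 = 0.000089
  k=1: C(5,1)·0.845^1·0.155^4 = 0.002439
  k=2: C(5,2)·0.845^2·0.155^3 = 0.026589
1 − 0.029118 = 0.970882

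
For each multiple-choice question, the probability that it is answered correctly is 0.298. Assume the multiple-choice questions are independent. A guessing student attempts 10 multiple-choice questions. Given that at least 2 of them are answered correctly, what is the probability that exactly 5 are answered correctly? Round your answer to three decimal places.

X ~ Binomial(10, 0.298). Want P(X=5 | X≥2) = P(X=5) / P(X≥2).
P(X=5) = C(10,5)·0.298^5·0.702^5 = 0.10096
P(X≥2) = 1 − 0.02907 − 0.12338 = 0.84755
Ratio = 0.10096 / 0.84755 = 0.11912

0.119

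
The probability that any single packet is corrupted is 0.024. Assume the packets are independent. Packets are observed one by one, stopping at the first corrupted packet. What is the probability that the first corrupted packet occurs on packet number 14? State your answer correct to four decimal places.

0.0175

Geometric (trials to first success), p = 0.024.
P(Y = 14) = (1−p)^13 · p = 0.7292 · 0.024 = 0.017501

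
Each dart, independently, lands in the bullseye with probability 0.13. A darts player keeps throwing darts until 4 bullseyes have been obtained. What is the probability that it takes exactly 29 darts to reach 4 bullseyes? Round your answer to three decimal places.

0.029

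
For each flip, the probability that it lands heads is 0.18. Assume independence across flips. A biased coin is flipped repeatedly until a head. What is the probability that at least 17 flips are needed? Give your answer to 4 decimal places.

Y = number of flips to the first success; geometric, p = 0.18.
P(Y > 16) = P(first 16 all fail) = (1−p)^16 = 0.041785

0.0418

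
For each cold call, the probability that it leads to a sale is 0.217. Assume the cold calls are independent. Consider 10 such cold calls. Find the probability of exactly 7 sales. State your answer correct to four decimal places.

X ~ Binomial(n=10, p=0.217).
P(X=7) = C(10,7) · p^7 · (1−p)^3
= 120 · 2.2658e-05 · 0.48005 = 0.001305

0.0013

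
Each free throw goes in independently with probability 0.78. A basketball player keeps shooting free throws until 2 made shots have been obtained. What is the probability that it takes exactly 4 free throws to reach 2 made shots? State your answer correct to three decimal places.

0.088

Y = trial on which the second success occurs; negative binomial, r=2, p=0.78.
P(Y=4) = C(3,1) · p^2 · (1−p)^2
= 3 · 0.6084 · 0.0484 = 0.08834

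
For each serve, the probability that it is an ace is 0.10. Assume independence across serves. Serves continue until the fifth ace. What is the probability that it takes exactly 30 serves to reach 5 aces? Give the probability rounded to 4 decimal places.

Y = trial on which the fifth success occurs; negative binomial, r=5, p=0.10.
P(Y=30) = C(29,4) · p^5 · (1−p)^25
= 23751 · 1e-05 · 0.07179 = 0.017051

0.0171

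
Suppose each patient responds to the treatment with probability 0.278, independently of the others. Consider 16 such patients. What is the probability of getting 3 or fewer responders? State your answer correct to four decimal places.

X ~ Binomial(16, 0.278); P(X ≤ 3) = Σ C(16,k) p^k (1−p)^(16−k) over k:
  k=0: C(16,0)·0.278^0·0.722^16 = 0.005452
  k=1: C(16,1)·0.278^1·0.722^15 = 0.033591
  k=2: C(16,2)·0.278^2·0.722^14 = 0.097004
  k=3: C(16,3)·0.278^3·0.722^13 = 0.174303
Total = 0.310351

0.3104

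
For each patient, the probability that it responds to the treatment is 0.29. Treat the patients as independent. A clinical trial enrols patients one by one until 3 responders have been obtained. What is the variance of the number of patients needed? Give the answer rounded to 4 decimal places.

25.3270

Y = total patients until the third success; negative binomial with r=3, p=0.29.
Var(Y) = r(1−p)/p² = 3·0.71 / 0.29² = 25.326992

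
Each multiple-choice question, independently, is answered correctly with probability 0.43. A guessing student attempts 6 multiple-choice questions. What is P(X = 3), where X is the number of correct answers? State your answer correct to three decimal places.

0.294

X ~ Binomial(n=6, p=0.43).
P(X=3) = C(6,3) · p^3 · (1−p)^3
= 20 · 0.079507 · 0.18519 = 0.29448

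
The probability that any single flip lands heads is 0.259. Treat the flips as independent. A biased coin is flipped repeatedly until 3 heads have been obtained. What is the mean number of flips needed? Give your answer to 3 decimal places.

11.583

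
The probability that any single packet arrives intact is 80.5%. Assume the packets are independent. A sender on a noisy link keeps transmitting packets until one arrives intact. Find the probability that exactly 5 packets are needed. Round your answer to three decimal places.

0.001

Geometric (trials to first success), p = 0.805.
P(Y = 5) = (1−p)^4 · p = 0.0014459 · 0.805 = 0.00116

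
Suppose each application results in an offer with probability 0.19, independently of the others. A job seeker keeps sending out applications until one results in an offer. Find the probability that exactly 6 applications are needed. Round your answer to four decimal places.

Geometric (trials to first success), p = 0.19.
P(Y = 6) = (1−p)^5 · p = 0.34868 · 0.19 = 0.066249

0.0662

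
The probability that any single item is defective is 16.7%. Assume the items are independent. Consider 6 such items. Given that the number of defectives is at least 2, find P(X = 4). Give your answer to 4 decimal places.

X ~ Binomial(6, 0.167). Want P(X=4 | X≥2) = P(X=4) / P(X≥2).
P(X=4) = C(6,4)·0.167^4·0.833^2 = 0.008096
P(X≥2) = 1 − 0.334095 − 0.401877 = 0.264028
Ratio = 0.008096 / 0.264028 = 0.030662

0.0307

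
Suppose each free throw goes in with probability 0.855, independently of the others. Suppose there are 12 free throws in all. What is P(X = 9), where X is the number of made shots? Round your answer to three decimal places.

X ~ Binomial(n=12, p=0.855).
P(X=9) = C(12,9) · p^9 · (1−p)^3
= 220 · 0.24417 · 0.0030486 = 0.16377

0.164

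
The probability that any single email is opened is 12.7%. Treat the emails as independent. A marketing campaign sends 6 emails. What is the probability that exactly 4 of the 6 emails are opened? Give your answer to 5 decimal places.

0.00297

X ~ Binomial(n=6, p=0.127).
P(X=4) = C(6,4) · p^4 · (1−p)^2
= 15 · 0.00026014 · 0.76213 = 0.0029740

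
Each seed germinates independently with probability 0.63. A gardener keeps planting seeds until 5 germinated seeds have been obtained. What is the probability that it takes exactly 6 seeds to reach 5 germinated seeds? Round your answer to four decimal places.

0.1836

Y = trial on which the fifth success occurs; negative binomial, r=5, p=0.63.
P(Y=6) = C(5,4) · p^5 · (1−p)^1
= 5 · 0.099244 · 0.37 = 0.183601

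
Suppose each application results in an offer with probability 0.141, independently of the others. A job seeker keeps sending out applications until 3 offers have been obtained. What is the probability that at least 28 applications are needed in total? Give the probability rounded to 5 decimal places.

Needing more than 27 applications ⇔ fewer than 3 successes in the first 27. With X ~ Binomial(27, 0.141), P(Y > 27) = P(X ≤ 2).
  k=0: C(27,0)·0.141^0·0.859^27 = 0.0165126
  k=1: C(27,1)·0.141^1·0.859^26 = 0.0731821
  k=2: C(27,2)·0.141^2·0.859^25 = 0.1561617
P(X ≤ 2) = 0.2458564

0.24586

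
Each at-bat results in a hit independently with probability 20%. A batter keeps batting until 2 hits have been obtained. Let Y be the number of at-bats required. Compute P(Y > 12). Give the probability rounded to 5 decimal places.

Needing more than 12 at-bats ⇔ fewer than 2 successes in the first 12. With X ~ Binomial(12, 0.20), P(Y > 12) = P(X ≤ 1).
  k=0: C(12,0)·0.20^0·0.80^12 = 0.0687195
  k=1: C(12,1)·0.20^1·0.80^11 = 0.2061584
P(X ≤ 1) = 0.2748779

0.27488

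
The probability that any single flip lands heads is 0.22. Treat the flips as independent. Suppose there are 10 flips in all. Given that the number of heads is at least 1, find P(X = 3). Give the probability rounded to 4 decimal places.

X ~ Binomial(10, 0.22). Want P(X=3 | X≥1) = P(X=3) / P(X≥1).
P(X=3) = C(10,3)·0.22^3·0.78^7 = 0.224446
P(X≥1) = 1 − 0.083358 = 0.916642
Ratio = 0.224446 / 0.916642 = 0.244857

0.2449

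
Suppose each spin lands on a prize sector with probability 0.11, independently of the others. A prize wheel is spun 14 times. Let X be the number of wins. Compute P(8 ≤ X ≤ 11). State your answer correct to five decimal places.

0.00003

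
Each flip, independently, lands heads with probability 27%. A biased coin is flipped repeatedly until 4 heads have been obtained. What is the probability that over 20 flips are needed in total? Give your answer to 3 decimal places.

0.170

Needing more than 20 flips ⇔ fewer than 4 successes in the first 20. With X ~ Binomial(20, 0.27), P(Y > 20) = P(X ≤ 3).
  k=0: C(20,0)·0.27^0·0.73^20 = 0.00185
  k=1: C(20,1)·0.27^1·0.73^19 = 0.01366
  k=2: C(20,2)·0.27^2·0.73^18 = 0.04801
  k=3: C(20,3)·0.27^3·0.73^17 = 0.10653
P(X ≤ 3) = 0.17005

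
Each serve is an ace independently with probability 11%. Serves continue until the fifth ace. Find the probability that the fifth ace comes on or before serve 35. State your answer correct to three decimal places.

0.340

Finishing within 35 serves ⇔ at least 5 successes in the first 35. With X ~ Binomial(35, 0.11), P(Y ≤ 35) = 1 − P(X ≤ 4).
  k=0: C(35,0)·0.11^0·0.89^35 = 0.01693
  k=1: C(35,1)·0.11^1·0.89^34 = 0.07324
  k=2: C(35,2)·0.11^2·0.89^33 = 0.15388
  k=3: C(35,3)·0.11^3·0.89^32 = 0.20920
  k=4: C(35,4)·0.11^4·0.89^31 = 0.20685
1 − 0.66010 = 0.33990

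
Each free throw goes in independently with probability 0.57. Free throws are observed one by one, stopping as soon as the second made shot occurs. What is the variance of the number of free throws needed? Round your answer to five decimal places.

Y = total free throws until the second success; negative binomial with r=2, p=0.57.
Var(Y) = r(1−p)/p² = 2·0.43 / 0.57² = 2.6469683

2.64697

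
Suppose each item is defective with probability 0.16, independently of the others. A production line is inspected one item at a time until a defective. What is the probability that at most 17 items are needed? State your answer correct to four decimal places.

Y = number of items to the first success; geometric, p = 0.16.
P(Y ≤ 17) = 1 − (1−p)^17 = 1 − 0.051612 = 0.948388

0.9484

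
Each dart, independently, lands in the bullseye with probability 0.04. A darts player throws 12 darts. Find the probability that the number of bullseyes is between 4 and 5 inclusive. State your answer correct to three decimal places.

0.001

X ~ Binomial(12, 0.04); P(4 ≤ X ≤ 5) = Σ C(12,k) p^k (1−p)^(12−k) over k:
  k=4: C(12,4)·0.04^4·0.96^8 = 0.00091
  k=5: C(12,5)·0.04^5·0.96^7 = 0.00006
Total = 0.00098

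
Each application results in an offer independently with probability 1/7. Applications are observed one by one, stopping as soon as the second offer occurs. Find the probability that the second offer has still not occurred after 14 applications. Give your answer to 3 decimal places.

0.385

Needing more than 14 applications ⇔ fewer than 2 successes in the first 14. With X ~ Binomial(14, 0.142857), P(Y > 14) = P(X ≤ 1).
  k=0: C(14,0)·0.142857^0·0.857143^14 = 0.11554
  k=1: C(14,1)·0.142857^1·0.857143^13 = 0.26960
P(X ≤ 1) = 0.38514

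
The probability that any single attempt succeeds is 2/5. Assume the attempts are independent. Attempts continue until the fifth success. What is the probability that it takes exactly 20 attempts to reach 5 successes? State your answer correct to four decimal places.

Y = trial on which the fifth success occurs; negative binomial, r=5, p=0.40.
P(Y=20) = C(19,4) · p^5 · (1−p)^15
= 3876 · 0.01024 · 0.00047018 = 0.018662

0.0187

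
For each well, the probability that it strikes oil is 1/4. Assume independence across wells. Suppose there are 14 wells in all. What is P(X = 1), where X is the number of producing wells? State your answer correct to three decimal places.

0.083

X ~ Binomial(n=14, p=0.25).
P(X=1) = C(14,1) · p^1 · (1−p)^13
= 14 · 0.25 · 0.023757 = 0.08315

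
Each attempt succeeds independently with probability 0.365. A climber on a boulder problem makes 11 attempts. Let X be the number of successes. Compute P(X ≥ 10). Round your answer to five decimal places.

0.00031

X ~ Binomial(11, 0.365); P(X ≥ 10) = Σ C(11,k) p^k (1−p)^(11−k) over k:
  k=10: C(11,10)·0.365^10·0.635^1 = 0.0002932
  k=11: C(11,11)·0.365^11·0.635^0 = 0.0000153
Total = 0.0003085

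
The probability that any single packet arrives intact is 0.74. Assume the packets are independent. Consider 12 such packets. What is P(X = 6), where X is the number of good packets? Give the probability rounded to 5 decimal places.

X ~ Binomial(n=12, p=0.74).
P(X=6) = C(12,6) · p^6 · (1−p)^6
= 924 · 0.16421 · 0.00030892 = 0.0468708

0.04687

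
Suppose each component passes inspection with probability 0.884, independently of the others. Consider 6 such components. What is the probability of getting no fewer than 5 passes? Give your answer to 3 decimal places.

X ~ Binomial(6, 0.884); P(X ≥ 5) = Σ C(6,k) p^k (1−p)^(6−k) over k:
  k=5: C(6,5)·0.884^5·0.116^1 = 0.37573
  k=6: C(6,6)·0.884^6·0.116^0 = 0.47721
Total = 0.85294

0.853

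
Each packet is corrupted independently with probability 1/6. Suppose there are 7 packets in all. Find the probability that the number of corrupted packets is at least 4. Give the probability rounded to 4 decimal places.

0.0176

X ~ Binomial(7, 0.166667); P(X ≥ 4) = Σ C(7,k) p^k (1−p)^(7−k) over k:
  k=4: C(7,4)·0.166667^4·0.833333^3 = 0.015629
  k=5: C(7,5)·0.166667^5·0.833333^2 = 0.001875
  k=6: C(7,6)·0.166667^6·0.833333^1 = 0.000125
  k=7: C(7,7)·0.166667^7·0.833333^0 = 0.000004
Total = 0.017633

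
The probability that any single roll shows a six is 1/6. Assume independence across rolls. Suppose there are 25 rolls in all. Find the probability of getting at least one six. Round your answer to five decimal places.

0.98952

P(at least one) = 1 − P(none) = 1 − (1 − 0.166667)^25
= 1 − 0.0104826 = 0.9895174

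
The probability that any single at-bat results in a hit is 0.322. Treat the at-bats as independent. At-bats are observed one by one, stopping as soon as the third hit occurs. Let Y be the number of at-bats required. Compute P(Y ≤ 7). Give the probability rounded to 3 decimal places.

0.403

Finishing within 7 at-bats ⇔ at least 3 successes in the first 7. With X ~ Binomial(7, 0.322), P(Y ≤ 7) = 1 − P(X ≤ 2).
  k=0: C(7,0)·0.322^0·0.678^7 = 0.06586
  k=1: C(7,1)·0.322^1·0.678^6 = 0.21894
  k=2: C(7,2)·0.322^2·0.678^5 = 0.31195
1 − 0.59675 = 0.40325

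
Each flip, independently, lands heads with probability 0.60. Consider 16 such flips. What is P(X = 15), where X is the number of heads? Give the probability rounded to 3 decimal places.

X ~ Binomial(n=16, p=0.60).
P(X=15) = C(16,15) · p^15 · (1−p)^1
= 16 · 0.00047018 · 0.4 = 0.00301

0.003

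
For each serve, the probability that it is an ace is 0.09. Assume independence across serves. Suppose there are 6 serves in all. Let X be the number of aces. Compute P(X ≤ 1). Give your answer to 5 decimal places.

X ~ Binomial(6, 0.09); P(X ≤ 1) = Σ C(6,k) p^k (1−p)^(6−k) over k:
  k=0: C(6,0)·0.09^0·0.91^6 = 0.5678693
  k=1: C(6,1)·0.09^1·0.91^5 = 0.3369774
Total = 0.9048466

0.90485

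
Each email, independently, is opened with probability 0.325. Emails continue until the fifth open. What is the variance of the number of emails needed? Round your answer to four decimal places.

31.9527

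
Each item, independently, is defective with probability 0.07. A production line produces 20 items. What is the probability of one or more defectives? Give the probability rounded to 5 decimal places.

0.76576

P(at least one) = 1 − P(none) = 1 − (1 − 0.07)^20
= 1 − 0.2342389 = 0.7657611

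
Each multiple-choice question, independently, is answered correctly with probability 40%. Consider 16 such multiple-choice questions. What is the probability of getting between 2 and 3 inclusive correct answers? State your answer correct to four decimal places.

0.0619

X ~ Binomial(16, 0.40); P(2 ≤ X ≤ 3) = Σ C(16,k) p^k (1−p)^(16−k) over k:
  k=2: C(16,2)·0.40^2·0.60^14 = 0.015046
  k=3: C(16,3)·0.40^3·0.60^13 = 0.046810
Total = 0.061855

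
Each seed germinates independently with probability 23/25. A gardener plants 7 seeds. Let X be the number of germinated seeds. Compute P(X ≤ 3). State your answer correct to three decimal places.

0.001

X ~ Binomial(7, 0.92); P(X ≤ 3) = Σ C(7,k) p^k (1−p)^(7−k) over k:
  k=0: C(7,0)·0.92^0·0.08^7 = 0.00000
  k=1: C(7,1)·0.92^1·0.08^6 = 0.00000
  k=2: C(7,2)·0.92^2·0.08^5 = 0.00006
  k=3: C(7,3)·0.92^3·0.08^4 = 0.00112
Total = 0.00118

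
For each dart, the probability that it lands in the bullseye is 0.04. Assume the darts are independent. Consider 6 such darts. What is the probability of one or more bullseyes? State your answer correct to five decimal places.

0.21724

P(at least one) = 1 − P(none) = 1 − (1 − 0.04)^6
= 1 − 0.7827578 = 0.2172422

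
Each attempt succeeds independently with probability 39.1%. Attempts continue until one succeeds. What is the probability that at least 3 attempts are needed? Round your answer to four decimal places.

Y = number of attempts to the first success; geometric, p = 0.391.
P(Y > 2) = P(first 2 all fail) = (1−p)^2 = 0.370881

0.3709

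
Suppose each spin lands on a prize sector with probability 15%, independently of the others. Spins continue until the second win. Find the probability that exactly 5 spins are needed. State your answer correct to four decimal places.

0.0553

Y = trial on which the second success occurs; negative binomial, r=2, p=0.15.
P(Y=5) = C(4,1) · p^2 · (1−p)^3
= 4 · 0.0225 · 0.61413 = 0.055271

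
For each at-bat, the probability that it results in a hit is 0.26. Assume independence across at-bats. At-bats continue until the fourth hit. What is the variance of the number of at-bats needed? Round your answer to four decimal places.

43.7870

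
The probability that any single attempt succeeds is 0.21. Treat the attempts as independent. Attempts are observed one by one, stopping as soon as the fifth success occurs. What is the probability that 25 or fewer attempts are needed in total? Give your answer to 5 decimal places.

0.62702

Finishing within 25 attempts ⇔ at least 5 successes in the first 25. With X ~ Binomial(25, 0.21), P(Y ≤ 25) = 1 − P(X ≤ 4).
  k=0: C(25,0)·0.21^0·0.79^25 = 0.0027585
  k=1: C(25,1)·0.21^1·0.79^24 = 0.0183320
  k=2: C(25,2)·0.21^2·0.79^23 = 0.0584767
  k=3: C(25,3)·0.21^3·0.79^22 = 0.1191741
  k=4: C(25,4)·0.21^4·0.79^21 = 0.1742355
1 − 0.3729768 = 0.6270232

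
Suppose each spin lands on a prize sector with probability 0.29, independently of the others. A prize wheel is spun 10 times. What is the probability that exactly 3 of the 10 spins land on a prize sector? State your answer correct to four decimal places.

0.2662

X ~ Binomial(n=10, p=0.29).
P(X=3) = C(10,3) · p^3 · (1−p)^7
= 120 · 0.024389 · 0.090951 = 0.266185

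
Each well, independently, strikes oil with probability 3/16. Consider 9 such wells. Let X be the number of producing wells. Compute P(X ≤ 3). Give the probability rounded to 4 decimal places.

0.9300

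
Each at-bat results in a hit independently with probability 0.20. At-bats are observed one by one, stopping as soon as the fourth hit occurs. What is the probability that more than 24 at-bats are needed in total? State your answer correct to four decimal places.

0.2639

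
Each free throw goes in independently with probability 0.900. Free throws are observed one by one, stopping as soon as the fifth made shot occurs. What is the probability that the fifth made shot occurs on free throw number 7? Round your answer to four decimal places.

Y = trial on which the fifth success occurs; negative binomial, r=5, p=0.90.
P(Y=7) = C(6,4) · p^5 · (1−p)^2
= 15 · 0.59049 · 0.01 = 0.088573

0.0886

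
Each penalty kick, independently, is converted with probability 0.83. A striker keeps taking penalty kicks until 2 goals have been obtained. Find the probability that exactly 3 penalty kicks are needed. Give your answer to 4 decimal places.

Y = trial on which the second success occurs; negative binomial, r=2, p=0.83.
P(Y=3) = C(2,1) · p^2 · (1−p)^1
= 2 · 0.6889 · 0.17 = 0.234226

0.2342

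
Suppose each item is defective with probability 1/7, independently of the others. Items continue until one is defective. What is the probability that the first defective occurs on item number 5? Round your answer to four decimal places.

Geometric (trials to first success), p = 0.142857.
P(Y = 5) = (1−p)^4 · p = 0.53978 · 0.142857 = 0.077111

0.0771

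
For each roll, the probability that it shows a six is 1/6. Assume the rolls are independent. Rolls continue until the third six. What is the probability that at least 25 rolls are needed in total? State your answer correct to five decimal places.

Needing more than 24 rolls ⇔ fewer than 3 successes in the first 24. With X ~ Binomial(24, 0.166667), P(Y > 24) = P(X ≤ 2).
  k=0: C(24,0)·0.166667^0·0.833333^24 = 0.0125791
  k=1: C(24,1)·0.166667^1·0.833333^23 = 0.0603798
  k=2: C(24,2)·0.166667^2·0.833333^22 = 0.1388734
P(X ≤ 2) = 0.2118323

0.21183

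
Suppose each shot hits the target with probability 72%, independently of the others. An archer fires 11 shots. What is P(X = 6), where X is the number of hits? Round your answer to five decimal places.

X ~ Binomial(n=11, p=0.72).
P(X=6) = C(11,6) · p^6 · (1−p)^5
= 462 · 0.13931 · 0.001721 = 0.1107713

0.11077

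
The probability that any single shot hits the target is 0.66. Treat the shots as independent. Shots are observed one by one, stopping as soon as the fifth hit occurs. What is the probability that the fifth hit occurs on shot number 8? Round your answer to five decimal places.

0.17228

Y = trial on which the fifth success occurs; negative binomial, r=5, p=0.66.
P(Y=8) = C(7,4) · p^5 · (1−p)^3
= 35 · 0.12523 · 0.039304 = 0.1722759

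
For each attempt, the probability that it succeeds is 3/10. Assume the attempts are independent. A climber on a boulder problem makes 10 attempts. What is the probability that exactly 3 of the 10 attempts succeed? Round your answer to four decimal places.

0.2668

X ~ Binomial(n=10, p=0.30).
P(X=3) = C(10,3) · p^3 · (1−p)^7
= 120 · 0.027 · 0.082354 = 0.266828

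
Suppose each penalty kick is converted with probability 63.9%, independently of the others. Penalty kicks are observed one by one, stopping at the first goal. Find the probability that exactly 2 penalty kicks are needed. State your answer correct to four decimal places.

0.2307

Geometric (trials to first success), p = 0.639.
P(Y = 2) = (1−p)^1 · p = 0.361 · 0.639 = 0.230679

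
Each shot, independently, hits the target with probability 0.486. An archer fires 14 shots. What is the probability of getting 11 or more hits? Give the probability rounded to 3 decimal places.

X ~ Binomial(14, 0.486); P(X ≥ 11) = Σ C(14,k) p^k (1−p)^(14−k) over k:
  k=11: C(14,11)·0.486^11·0.514^3 = 0.01766
  k=12: C(14,12)·0.486^12·0.514^2 = 0.00417
  k=13: C(14,13)·0.486^13·0.514^1 = 0.00061
  k=14: C(14,14)·0.486^14·0.514^0 = 0.00004
Total = 0.02248

0.022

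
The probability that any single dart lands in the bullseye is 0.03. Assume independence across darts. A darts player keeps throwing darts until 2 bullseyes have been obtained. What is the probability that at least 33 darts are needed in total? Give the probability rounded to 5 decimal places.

Needing more than 32 darts ⇔ fewer than 2 successes in the first 32. With X ~ Binomial(32, 0.03), P(Y > 32) = P(X ≤ 1).
  k=0: C(32,0)·0.03^0·0.97^32 = 0.3773076
  k=1: C(32,1)·0.03^1·0.97^31 = 0.3734178
P(X ≤ 1) = 0.7507253

0.75073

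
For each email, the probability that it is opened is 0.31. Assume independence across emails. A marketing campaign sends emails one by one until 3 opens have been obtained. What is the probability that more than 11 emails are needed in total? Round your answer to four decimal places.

Needing more than 11 emails ⇔ fewer than 3 successes in the first 11. With X ~ Binomial(11, 0.31), P(Y > 11) = P(X ≤ 2).
  k=0: C(11,0)·0.31^0·0.69^11 = 0.016879
  k=1: C(11,1)·0.31^1·0.69^10 = 0.083415
  k=2: C(11,2)·0.31^2·0.69^9 = 0.187382
P(X ≤ 2) = 0.287676

0.2877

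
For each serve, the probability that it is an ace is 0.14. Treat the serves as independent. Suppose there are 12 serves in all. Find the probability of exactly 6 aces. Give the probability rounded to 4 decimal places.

X ~ Binomial(n=12, p=0.14).
P(X=6) = C(12,6) · p^6 · (1−p)^6
= 924 · 7.5295e-06 · 0.40457 = 0.002815

0.0028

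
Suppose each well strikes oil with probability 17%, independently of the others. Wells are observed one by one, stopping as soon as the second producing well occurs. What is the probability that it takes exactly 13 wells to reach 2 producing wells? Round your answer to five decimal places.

0.04466

Y = trial on which the second success occurs; negative binomial, r=2, p=0.17.
P(Y=13) = C(12,1) · p^2 · (1−p)^11
= 12 · 0.0289 · 0.12878 = 0.0446620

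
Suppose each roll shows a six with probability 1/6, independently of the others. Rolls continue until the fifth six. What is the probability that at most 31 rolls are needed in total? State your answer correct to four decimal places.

Finishing within 31 rolls ⇔ at least 5 successes in the first 31. With X ~ Binomial(31, 0.166667), P(Y ≤ 31) = 1 − P(X ≤ 4).
  k=0: C(31,0)·0.166667^0·0.833333^31 = 0.003511
  k=1: C(31,1)·0.166667^1·0.833333^30 = 0.021766
  k=2: C(31,2)·0.166667^2·0.833333^29 = 0.065297
  k=3: C(31,3)·0.166667^3·0.833333^28 = 0.126241
  k=4: C(31,4)·0.166667^4·0.833333^27 = 0.176738
1 − 0.393552 = 0.606448

0.6064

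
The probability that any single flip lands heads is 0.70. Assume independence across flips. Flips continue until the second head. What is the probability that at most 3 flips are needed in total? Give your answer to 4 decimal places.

Finishing within 3 flips ⇔ at least 2 successes in the first 3. With X ~ Binomial(3, 0.70), P(Y ≤ 3) = 1 − P(X ≤ 1).
  k=0: C(3,0)·0.70^0·0.30^3 = 0.027000
  k=1: C(3,1)·0.70^1·0.30^2 = 0.189000
1 − 0.216000 = 0.784000

0.7840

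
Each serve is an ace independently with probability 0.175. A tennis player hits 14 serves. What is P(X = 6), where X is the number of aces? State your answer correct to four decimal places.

0.0185

X ~ Binomial(n=14, p=0.175).
P(X=6) = C(14,6) · p^6 · (1−p)^8
= 3003 · 2.8723e-05 · 0.2146 = 0.018510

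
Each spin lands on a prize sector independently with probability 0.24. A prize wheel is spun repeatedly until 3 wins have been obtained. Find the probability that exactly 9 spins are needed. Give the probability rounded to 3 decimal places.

0.075

Y = trial on which the third success occurs; negative binomial, r=3, p=0.24.
P(Y=9) = C(8,2) · p^3 · (1−p)^6
= 28 · 0.013824 · 0.1927 = 0.07459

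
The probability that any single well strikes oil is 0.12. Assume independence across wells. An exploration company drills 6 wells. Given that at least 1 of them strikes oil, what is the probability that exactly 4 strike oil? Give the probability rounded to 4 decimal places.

0.0045

X ~ Binomial(6, 0.12). Want P(X=4 | X≥1) = P(X=4) / P(X≥1).
P(X=4) = C(6,4)·0.12^4·0.88^2 = 0.002409
P(X≥1) = 1 − 0.464404 = 0.535596
Ratio = 0.002409 / 0.535596 = 0.004497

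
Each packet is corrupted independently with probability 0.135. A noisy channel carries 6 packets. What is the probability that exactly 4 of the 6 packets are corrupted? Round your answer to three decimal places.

X ~ Binomial(n=6, p=0.135).
P(X=4) = C(6,4) · p^4 · (1−p)^2
= 15 · 0.00033215 · 0.74823 = 0.00373

0.004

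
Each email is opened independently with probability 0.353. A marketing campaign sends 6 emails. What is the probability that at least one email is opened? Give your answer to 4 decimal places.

P(at least one) = 1 − P(none) = 1 − (1 − 0.353)^6
= 1 − 0.073354 = 0.926646

0.9266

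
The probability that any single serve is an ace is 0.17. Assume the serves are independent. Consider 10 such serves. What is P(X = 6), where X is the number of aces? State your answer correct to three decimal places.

0.002

X ~ Binomial(n=10, p=0.17).
P(X=6) = C(10,6) · p^6 · (1−p)^4
= 210 · 2.4138e-05 · 0.47458 = 0.00241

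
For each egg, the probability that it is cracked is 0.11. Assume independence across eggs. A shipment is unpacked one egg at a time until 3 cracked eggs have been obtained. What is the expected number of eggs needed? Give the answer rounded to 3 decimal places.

27.273

Y = total eggs until the third success; negative binomial with r=3, p=0.11.
E[Y] = r / p = 3 / 0.11 = 27.27273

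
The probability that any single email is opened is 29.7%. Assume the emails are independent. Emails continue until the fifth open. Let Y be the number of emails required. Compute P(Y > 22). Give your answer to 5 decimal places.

0.17211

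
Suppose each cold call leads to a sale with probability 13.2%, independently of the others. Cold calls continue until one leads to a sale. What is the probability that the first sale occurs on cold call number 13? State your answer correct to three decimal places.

0.024

Geometric (trials to first success), p = 0.132.
P(Y = 13) = (1−p)^12 · p = 0.18291 · 0.132 = 0.02414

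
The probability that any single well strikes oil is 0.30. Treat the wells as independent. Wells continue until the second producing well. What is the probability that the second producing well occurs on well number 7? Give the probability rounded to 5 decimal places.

Y = trial on which the second success occurs; negative binomial, r=2, p=0.30.
P(Y=7) = C(6,1) · p^2 · (1−p)^5
= 6 · 0.09 · 0.16807 = 0.0907578

0.09076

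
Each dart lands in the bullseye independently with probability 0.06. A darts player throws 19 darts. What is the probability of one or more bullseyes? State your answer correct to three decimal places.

0.691

P(at least one) = 1 − P(none) = 1 − (1 − 0.06)^19
= 1 − 0.30862 = 0.69138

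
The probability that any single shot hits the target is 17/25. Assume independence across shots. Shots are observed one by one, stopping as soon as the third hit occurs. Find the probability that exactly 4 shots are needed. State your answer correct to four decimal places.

Y = trial on which the third success occurs; negative binomial, r=3, p=0.68.
P(Y=4) = C(3,2) · p^3 · (1−p)^1
= 3 · 0.31443 · 0.32 = 0.301855

0.3019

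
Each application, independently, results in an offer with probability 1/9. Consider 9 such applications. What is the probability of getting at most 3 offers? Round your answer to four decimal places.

X ~ Binomial(9, 0.111111); P(X ≤ 3) = Σ C(9,k) p^k (1−p)^(9−k) over k:
  k=0: C(9,0)·0.111111^0·0.888889^9 = 0.346439
  k=1: C(9,1)·0.111111^1·0.888889^8 = 0.389744
  k=2: C(9,2)·0.111111^2·0.888889^7 = 0.194872
  k=3: C(9,3)·0.111111^3·0.888889^6 = 0.056838
Total = 0.987894

0.9879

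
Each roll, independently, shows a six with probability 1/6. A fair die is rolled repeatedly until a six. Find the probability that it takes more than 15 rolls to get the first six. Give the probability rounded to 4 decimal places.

Y = number of rolls to the first success; geometric, p = 0.166667.
P(Y > 15) = P(first 15 all fail) = (1−p)^15 = 0.064905

0.0649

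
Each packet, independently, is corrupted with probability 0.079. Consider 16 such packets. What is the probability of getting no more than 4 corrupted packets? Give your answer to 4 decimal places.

0.9936

X ~ Binomial(16, 0.079); P(X ≤ 4) = Σ C(16,k) p^k (1−p)^(16−k) over k:
  k=0: C(16,0)·0.079^0·0.921^16 = 0.268012
  k=1: C(16,1)·0.079^1·0.921^15 = 0.367825
  k=2: C(16,2)·0.079^2·0.921^14 = 0.236630
  k=3: C(16,3)·0.079^3·0.921^13 = 0.094721
  k=4: C(16,4)·0.079^4·0.921^12 = 0.026406
Total = 0.993594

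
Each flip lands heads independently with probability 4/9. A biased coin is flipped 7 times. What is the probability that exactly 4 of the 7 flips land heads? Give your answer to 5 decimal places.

X ~ Binomial(n=7, p=0.444444).
P(X=4) = C(7,4) · p^4 · (1−p)^3
= 35 · 0.039018 · 0.17147 = 0.2341642

0.23416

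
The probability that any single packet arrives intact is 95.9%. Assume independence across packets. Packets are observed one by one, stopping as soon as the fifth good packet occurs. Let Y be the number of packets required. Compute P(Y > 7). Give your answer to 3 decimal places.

0.002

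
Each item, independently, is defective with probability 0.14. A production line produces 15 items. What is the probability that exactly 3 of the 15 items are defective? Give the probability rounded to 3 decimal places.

X ~ Binomial(n=15, p=0.14).
P(X=3) = C(15,3) · p^3 · (1−p)^12
= 455 · 0.002744 · 0.16367 = 0.20435

0.204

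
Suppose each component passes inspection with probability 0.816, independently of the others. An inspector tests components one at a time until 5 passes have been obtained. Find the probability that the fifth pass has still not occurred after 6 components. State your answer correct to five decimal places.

Needing more than 6 components ⇔ fewer than 5 successes in the first 6. With X ~ Binomial(6, 0.816), P(Y > 6) = P(X ≤ 4).
  k=0: C(6,0)·0.816^0·0.184^6 = 0.0000388
  k=1: C(6,1)·0.816^1·0.184^5 = 0.0010326
  k=2: C(6,2)·0.816^2·0.184^4 = 0.0114483
  k=3: C(6,3)·0.816^3·0.184^3 = 0.0676946
  k=4: C(6,4)·0.816^4·0.184^2 = 0.2251581
P(X ≤ 4) = 0.3053724

0.30537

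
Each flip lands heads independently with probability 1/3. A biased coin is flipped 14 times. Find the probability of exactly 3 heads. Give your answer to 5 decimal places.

0.15586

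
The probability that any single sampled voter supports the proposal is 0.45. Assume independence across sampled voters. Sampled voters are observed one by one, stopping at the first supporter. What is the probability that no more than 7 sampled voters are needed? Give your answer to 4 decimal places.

0.9848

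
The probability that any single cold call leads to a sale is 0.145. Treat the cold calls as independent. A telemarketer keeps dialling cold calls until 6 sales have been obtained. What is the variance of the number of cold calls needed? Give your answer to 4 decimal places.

243.9952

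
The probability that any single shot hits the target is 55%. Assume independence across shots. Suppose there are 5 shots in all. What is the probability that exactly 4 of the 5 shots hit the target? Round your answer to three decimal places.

0.206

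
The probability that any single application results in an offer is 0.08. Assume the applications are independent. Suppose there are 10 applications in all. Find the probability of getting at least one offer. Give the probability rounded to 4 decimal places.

0.5656

P(at least one) = 1 − P(none) = 1 − (1 − 0.08)^10
= 1 − 0.434388 = 0.565612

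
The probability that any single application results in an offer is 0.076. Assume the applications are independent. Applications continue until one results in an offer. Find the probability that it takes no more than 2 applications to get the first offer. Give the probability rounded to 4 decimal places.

Y = number of applications to the first success; geometric, p = 0.076.
P(Y ≤ 2) = 1 − (1−p)^2 = 1 − 0.853776 = 0.146224

0.1462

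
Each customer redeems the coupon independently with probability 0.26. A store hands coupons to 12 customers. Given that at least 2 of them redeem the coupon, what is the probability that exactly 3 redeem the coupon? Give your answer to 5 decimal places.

X ~ Binomial(12, 0.26). Want P(X=3 | X≥2) = P(X=3) / P(X≥2).
P(X=3) = C(12,3)·0.26^3·0.74^9 = 0.2572931
P(X≥2) = 1 − 0.0269638 − 0.1136851 = 0.8593511
Ratio = 0.2572931 / 0.8593511 = 0.2994040

0.29940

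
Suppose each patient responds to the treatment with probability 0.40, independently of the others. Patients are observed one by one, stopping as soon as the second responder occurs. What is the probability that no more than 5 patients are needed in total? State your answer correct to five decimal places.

Finishing within 5 patients ⇔ at least 2 successes in the first 5. With X ~ Binomial(5, 0.40), P(Y ≤ 5) = 1 − P(X ≤ 1).
  k=0: C(5,0)·0.40^0·0.60^5 = 0.0777600
  k=1: C(5,1)·0.40^1·0.60^4 = 0.2592000
1 − 0.3369600 = 0.6630400

0.66304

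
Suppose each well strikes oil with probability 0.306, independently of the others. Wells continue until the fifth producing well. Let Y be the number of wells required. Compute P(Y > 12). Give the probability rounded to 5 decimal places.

Needing more than 12 wells ⇔ fewer than 5 successes in the first 12. With X ~ Binomial(12, 0.306), P(Y > 12) = P(X ≤ 4).
  k=0: C(12,0)·0.306^0·0.694^12 = 0.0124828
  k=1: C(12,1)·0.306^1·0.694^11 = 0.0660476
  k=2: C(12,2)·0.306^2·0.694^10 = 0.1601701
  k=3: C(12,3)·0.306^3·0.694^9 = 0.2354085
  k=4: C(12,4)·0.306^4·0.694^8 = 0.2335429
P(X ≤ 4) = 0.7076520

0.70765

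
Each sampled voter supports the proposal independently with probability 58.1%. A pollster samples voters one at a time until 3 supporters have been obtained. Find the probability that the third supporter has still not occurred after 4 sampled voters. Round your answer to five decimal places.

0.55735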